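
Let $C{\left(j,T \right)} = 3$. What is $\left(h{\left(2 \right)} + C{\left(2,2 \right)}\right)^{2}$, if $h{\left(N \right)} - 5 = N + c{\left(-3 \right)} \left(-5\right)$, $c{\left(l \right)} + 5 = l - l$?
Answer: $1225$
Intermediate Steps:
$c{\left(l \right)} = -5$ ($c{\left(l \right)} = -5 + \left(l - l\right) = -5 + 0 = -5$)
$h{\left(N \right)} = 30 + N$ ($h{\left(N \right)} = 5 + \left(N - -25\right) = 5 + \left(N + 25\right) = 5 + \left(25 + N\right) = 30 + N$)
$\left(h{\left(2 \right)} + C{\left(2,2 \right)}\right)^{2} = \left(\left(30 + 2\right) + 3\right)^{2} = \left(32 + 3\right)^{2} = 35^{2} = 1225$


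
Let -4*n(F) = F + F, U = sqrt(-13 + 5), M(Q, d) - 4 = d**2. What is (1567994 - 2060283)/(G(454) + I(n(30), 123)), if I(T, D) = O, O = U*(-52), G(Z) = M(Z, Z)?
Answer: -12683826085/5310684504 - 6399757*I*sqrt(2)/5310684504 ≈ -2.3884 - 0.0017042*I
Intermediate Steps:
M(Q, d) = 4 + d**2
U = 2*I*sqrt(2) (U = sqrt(-8) = 2*I*sqrt(2) ≈ 2.8284*I)
G(Z) = 4 + Z**2
O = -104*I*sqrt(2) (O = (2*I*sqrt(2))*(-52) = -104*I*sqrt(2) ≈ -147.08*I)
n(F) = -F/2 (n(F) = -(F + F)/4 = -F/2)
I(T, D) = -104*I*sqrt(2)
(1567994 - 2060283)/(G(454) + I(n(30), 123)) = (1567994 - 2060283)/((4 + 454**2) - 104*I*sqrt(2)) = -492289/((4 + 206116) - 104*I*sqrt(2)) = -492289/(206120 - 104*I*sqrt(2))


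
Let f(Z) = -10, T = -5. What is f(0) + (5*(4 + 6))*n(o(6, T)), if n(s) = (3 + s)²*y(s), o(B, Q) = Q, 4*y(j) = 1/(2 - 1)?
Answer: 40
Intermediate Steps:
y(j) = ¼ (y(j) = 1/(4*(2 - 1)) = (¼)/1 = (¼)*1 = ¼)
n(s) = (3 + s)²/4 (n(s) = (3 + s)²*(¼) = (3 + s)²/4)
f(0) + (5*(4 + 6))*n(o(6, T)) = -10 + (5*(4 + 6))*((3 - 5)²/4) = -10 + (5*10)*((¼)*(-2)²) = -10 + 50*((¼)*4) = -10 + 50*1 = -10 + 50 = 40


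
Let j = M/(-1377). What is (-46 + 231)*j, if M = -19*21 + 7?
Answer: 72520/1377 ≈ 52.665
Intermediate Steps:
M = -392 (M = -399 + 7 = -392)
j = 392/1377 (j = -392/(-1377) = -392*(-1/1377) = 392/1377 ≈ 0.28468)
(-46 + 231)*j = (-46 + 231)*(392/1377) = 185*(392/1377) = 72520/1377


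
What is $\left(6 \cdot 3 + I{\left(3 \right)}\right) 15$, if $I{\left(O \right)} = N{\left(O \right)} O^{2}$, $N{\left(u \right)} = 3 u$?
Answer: $1485$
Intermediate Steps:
$I{\left(O \right)} = 3 O^{3}$ ($I{\left(O \right)} = 3 O O^{2} = 3 O^{3}$)
$\left(6 \cdot 3 + I{\left(3 \right)}\right) 15 = \left(6 \cdot 3 + 3 \cdot 3^{3}\right) 15 = \left(18 + 3 \cdot 27\right) 15 = \left(18 + 81\right) 15 = 99 \cdot 15 = 1485$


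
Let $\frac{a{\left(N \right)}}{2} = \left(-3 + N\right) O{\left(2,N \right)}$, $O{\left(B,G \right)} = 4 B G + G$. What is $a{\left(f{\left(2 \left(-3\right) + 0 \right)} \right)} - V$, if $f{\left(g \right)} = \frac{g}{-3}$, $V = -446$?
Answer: $410$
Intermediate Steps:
$O{\left(B,G \right)} = G + 4 B G$ ($O{\left(B,G \right)} = 4 B G + G = G + 4 B G$)
$f{\left(g \right)} = - \frac{g}{3}$ ($f{\left(g \right)} = g \left(- \frac{1}{3}\right) = - \frac{g}{3}$)
$a{\left(N \right)} = 18 N \left(-3 + N\right)$ ($a{\left(N \right)} = 2 \left(-3 + N\right) N \left(1 + 4 \cdot 2\right) = 2 \left(-3 + N\right) N \left(1 + 8\right) = 2 \left(-3 + N\right) N 9 = 2 \left(-3 + N\right) 9 N = 2 \cdot 9 N \left(-3 + N\right) = 18 N \left(-3 + N\right)$)
$a{\left(f{\left(2 \left(-3\right) + 0 \right)} \right)} - V = 18 \left(- \frac{2 \left(-3\right) + 0}{3}\right) \left(-3 - \frac{2 \left(-3\right) + 0}{3}\right) - -446 = 18 \left(- \frac{-6 + 0}{3}\right) \left(-3 - \frac{-6 + 0}{3}\right) + 446 = 18 \left(\left(- \frac{1}{3}\right) \left(-6\right)\right) \left(-3 - -2\right) + 446 = 18 \cdot 2 \left(-3 + 2\right) + 446 = 18 \cdot 2 \left(-1\right) + 446 = -36 + 446 = 410$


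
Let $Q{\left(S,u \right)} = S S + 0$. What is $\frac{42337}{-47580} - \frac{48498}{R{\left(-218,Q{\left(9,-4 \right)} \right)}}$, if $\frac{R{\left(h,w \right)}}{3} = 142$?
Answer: $- \frac{387595067}{3378180} \approx -114.73$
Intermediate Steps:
$Q{\left(S,u \right)} = S^{2}$ ($Q{\left(S,u \right)} = S^{2} + 0 = S^{2}$)
$R{\left(h,w \right)} = 426$ ($R{\left(h,w \right)} = 3 \cdot 142 = 426$)
$\frac{42337}{-47580} - \frac{48498}{R{\left(-218,Q{\left(9,-4 \right)} \right)}} = \frac{42337}{-47580} - \frac{48498}{426} = 42337 \left(- \frac{1}{47580}\right) - \frac{8083}{71} = - \frac{42337}{47580} - \frac{8083}{71} = - \frac{387595067}{3378180}$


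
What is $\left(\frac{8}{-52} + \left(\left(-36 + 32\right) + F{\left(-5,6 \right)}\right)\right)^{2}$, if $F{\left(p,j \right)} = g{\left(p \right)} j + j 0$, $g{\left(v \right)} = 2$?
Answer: $\frac{10404}{169} \approx 61.562$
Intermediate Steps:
$F{\left(p,j \right)} = 2 j$ ($F{\left(p,j \right)} = 2 j + j 0 = 2 j + 0 = 2 j$)
$\left(\frac{8}{-52} + \left(\left(-36 + 32\right) + F{\left(-5,6 \right)}\right)\right)^{2} = \left(\frac{8}{-52} + \left(\left(-36 + 32\right) + 2 \cdot 6\right)\right)^{2} = \left(8 \left(- \frac{1}{52}\right) + \left(-4 + 12\right)\right)^{2} = \left(- \frac{2}{13} + 8\right)^{2} = \left(\frac{102}{13}\right)^{2} = \frac{10404}{169}$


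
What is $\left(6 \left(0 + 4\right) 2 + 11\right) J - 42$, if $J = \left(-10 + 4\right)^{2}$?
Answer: $2082$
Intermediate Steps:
$J = 36$ ($J = \left(-6\right)^{2} = 36$)
$\left(6 \left(0 + 4\right) 2 + 11\right) J - 42 = \left(6 \left(0 + 4\right) 2 + 11\right) 36 - 42 = \left(6 \cdot 4 \cdot 2 + 11\right) 36 - 42 = \left(24 \cdot 2 + 11\right) 36 - 42 = \left(48 + 11\right) 36 - 42 = 59 \cdot 36 - 42 = 2124 - 42 = 2082$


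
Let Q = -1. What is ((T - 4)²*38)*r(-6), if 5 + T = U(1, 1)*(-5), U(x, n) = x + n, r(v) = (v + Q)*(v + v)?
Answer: 1152312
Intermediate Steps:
r(v) = 2*v*(-1 + v) (r(v) = (v - 1)*(v + v) = (-1 + v)*(2*v) = 2*v*(-1 + v))
U(x, n) = n + x
T = -15 (T = -5 + (1 + 1)*(-5) = -5 + 2*(-5) = -5 - 10 = -15)
((T - 4)²*38)*r(-6) = ((-15 - 4)²*38)*(2*(-6)*(-1 - 6)) = ((-19)²*38)*(2*(-6)*(-7)) = (361*38)*84 = 13718*84 = 1152312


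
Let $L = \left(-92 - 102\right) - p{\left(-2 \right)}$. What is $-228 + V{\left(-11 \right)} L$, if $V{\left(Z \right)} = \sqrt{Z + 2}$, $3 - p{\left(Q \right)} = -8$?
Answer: $-228 - 615 i \approx -228.0 - 615.0 i$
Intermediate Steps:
$p{\left(Q \right)} = 11$ ($p{\left(Q \right)} = 3 - -8 = 3 + 8 = 11$)
$L = -205$ ($L = \left(-92 - 102\right) - 11 = -194 - 11 = -205$)
$V{\left(Z \right)} = \sqrt{2 + Z}$
$-228 + V{\left(-11 \right)} L = -228 + \sqrt{2 - 11} \left(-205\right) = -228 + \sqrt{-9} \left(-205\right) = -228 + 3 i \left(-205\right) = -228 - 615 i$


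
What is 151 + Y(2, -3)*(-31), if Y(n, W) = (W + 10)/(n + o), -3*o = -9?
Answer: 538/5 ≈ 107.60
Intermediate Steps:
o = 3 (o = -⅓*(-9) = 3)
Y(n, W) = (10 + W)/(3 + n) (Y(n, W) = (W + 10)/(n + 3) = (10 + W)/(3 + n))
151 + Y(2, -3)*(-31) = 151 + ((10 - 3)/(3 + 2))*(-31) = 151 + (7/5)*(-31) = 151 - 217/5 = 538/5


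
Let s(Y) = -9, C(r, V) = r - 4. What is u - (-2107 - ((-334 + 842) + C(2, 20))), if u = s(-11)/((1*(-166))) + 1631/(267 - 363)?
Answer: 20685443/7968 ≈ 2596.1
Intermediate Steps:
C(r, V) = -4 + r
u = -134941/7968 (u = -9/(1*(-166)) + 1631/(267 - 363) = -9/(-166) + 1631/(-96) = -9*(-1/166) + 1631*(-1/96) = 9/166 - 1631/96 = -134941/7968 ≈ -16.935)
u - (-2107 - ((-334 + 842) + C(2, 20))) = -134941/7968 - (-2107 - ((-334 + 842) + (-4 + 2))) = -134941/7968 - (-2107 - (508 - 2)) = -134941/7968 - (-2107 - 1*506) = -134941/7968 - (-2107 - 506) = -134941/7968 - 1*(-2613) = -134941/7968 + 2613 = 20685443/7968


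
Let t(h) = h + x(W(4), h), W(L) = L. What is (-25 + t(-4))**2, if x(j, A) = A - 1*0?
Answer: 1089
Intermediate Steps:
x(j, A) = A (x(j, A) = A + 0 = A)
t(h) = 2*h (t(h) = h + h = 2*h)
(-25 + t(-4))**2 = (-25 + 2*(-4))**2 = (-25 - 8)**2 = (-33)**2 = 1089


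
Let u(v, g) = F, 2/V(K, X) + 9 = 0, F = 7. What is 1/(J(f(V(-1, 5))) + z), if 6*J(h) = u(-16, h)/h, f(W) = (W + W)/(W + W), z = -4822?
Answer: -6/28925 ≈ -0.00020743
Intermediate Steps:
V(K, X) = -2/9 (V(K, X) = 2/(-9 + 0) = 2/(-9) = 2*(-⅑) = -2/9)
u(v, g) = 7
f(W) = 1 (f(W) = (2*W)/((2*W)) = (2*W)*(1/(2*W)) = 1)
J(h) = 7/(6*h) (J(h) = (7/h)/6 = 7/(6*h))
1/(J(f(V(-1, 5))) + z) = 1/((7/6)/1 - 4822) = 1/((7/6)*1 - 4822) = 1/(7/6 - 4822) = 1/(-28925/6) = -6/28925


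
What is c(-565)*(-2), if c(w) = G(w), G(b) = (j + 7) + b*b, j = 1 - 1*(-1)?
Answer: -638468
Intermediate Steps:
j = 2 (j = 1 + 1 = 2)
G(b) = 9 + b**2 (G(b) = (2 + 7) + b*b = 9 + b**2)
c(w) = 9 + w**2
c(-565)*(-2) = (9 + (-565)**2)*(-2) = (9 + 319225)*(-2) = 319234*(-2) = -638468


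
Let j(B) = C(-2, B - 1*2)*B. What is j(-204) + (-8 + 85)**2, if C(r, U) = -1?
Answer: 6133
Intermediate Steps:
j(B) = -B
j(-204) + (-8 + 85)**2 = -1*(-204) + (-8 + 85)**2 = 204 + 77**2 = 204 + 5929 = 6133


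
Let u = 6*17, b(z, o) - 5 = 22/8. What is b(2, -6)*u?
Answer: 1581/2 ≈ 790.50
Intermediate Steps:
b(z, o) = 31/4 (b(z, o) = 5 + 22/8 = 5 + 22*(1/8) = 5 + 11/4 = 31/4)
u = 102
b(2, -6)*u = (31/4)*102 = 1581/2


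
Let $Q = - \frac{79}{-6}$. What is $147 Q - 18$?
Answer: $\frac{3835}{2} \approx 1917.5$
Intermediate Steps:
$Q = \frac{79}{6}$ ($Q = \left(-79\right) \left(- \frac{1}{6}\right) = \frac{79}{6} \approx 13.167$)
$147 Q - 18 = 147 \cdot \frac{79}{6} - 18 = \frac{3871}{2} - 18 = \frac{3835}{2}$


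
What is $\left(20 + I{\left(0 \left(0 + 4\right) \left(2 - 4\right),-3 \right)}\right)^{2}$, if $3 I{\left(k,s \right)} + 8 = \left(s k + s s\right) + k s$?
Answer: $\frac{3721}{9} \approx 413.44$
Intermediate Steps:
$I{\left(k,s \right)} = - \frac{8}{3} + \frac{s^{2}}{3} + \frac{2 k s}{3}$ ($I{\left(k,s \right)} = - \frac{8}{3} + \frac{\left(s k + s s\right) + k s}{3} = - \frac{8}{3} + \frac{\left(k s + s^{2}\right) + k s}{3} = - \frac{8}{3} + \frac{\left(s^{2} + k s\right) + k s}{3} = - \frac{8}{3} + \frac{s^{2} + 2 k s}{3} = - \frac{8}{3} + \left(\frac{s^{2}}{3} + \frac{2 k s}{3}\right) = - \frac{8}{3} + \frac{s^{2}}{3} + \frac{2 k s}{3}$)
$\left(20 + I{\left(0 \left(0 + 4\right) \left(2 - 4\right),-3 \right)}\right)^{2} = \left(20 + \left(- \frac{8}{3} + \frac{\left(-3\right)^{2}}{3} + \frac{2}{3} \cdot 0 \left(0 + 4\right) \left(2 - 4\right) \left(-3\right)\right)\right)^{2} = \left(20 + \left(- \frac{8}{3} + \frac{1}{3} \cdot 9 + \frac{2}{3} \cdot 0 \cdot 4 \left(-2\right) \left(-3\right)\right)\right)^{2} = \left(20 + \left(- \frac{8}{3} + 3 + \frac{2}{3} \cdot 0 \left(-8\right) \left(-3\right)\right)\right)^{2} = \left(20 + \left(- \frac{8}{3} + 3 + \frac{2}{3} \cdot 0 \left(-3\right)\right)\right)^{2} = \left(20 + \left(- \frac{8}{3} + 3 + 0\right)\right)^{2} = \left(20 + \frac{1}{3}\right)^{2} = \left(\frac{61}{3}\right)^{2} = \frac{3721}{9}$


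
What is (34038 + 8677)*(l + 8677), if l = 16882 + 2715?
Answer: 1207723910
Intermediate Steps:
l = 19597
(34038 + 8677)*(l + 8677) = (34038 + 8677)*(19597 + 8677) = 42715*28274 = 1207723910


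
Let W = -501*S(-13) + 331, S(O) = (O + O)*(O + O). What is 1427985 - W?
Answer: 1766330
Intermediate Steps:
S(O) = 4*O**2 (S(O) = (2*O)*(2*O) = 4*O**2)
W = -338345 (W = -2004*(-13)**2 + 331 = -2004*169 + 331 = -501*676 + 331 = -338676 + 331 = -338345)
1427985 - W = 1427985 - 1*(-338345) = 1427985 + 338345 = 1766330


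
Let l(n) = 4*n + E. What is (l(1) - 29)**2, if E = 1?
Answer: 576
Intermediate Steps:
l(n) = 1 + 4*n (l(n) = 4*n + 1 = 1 + 4*n)
(l(1) - 29)**2 = ((1 + 4*1) - 29)**2 = ((1 + 4) - 29)**2 = (5 - 29)**2 = (-24)**2 = 576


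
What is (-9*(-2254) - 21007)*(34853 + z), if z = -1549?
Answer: -24012184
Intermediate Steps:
(-9*(-2254) - 21007)*(34853 + z) = (-9*(-2254) - 21007)*(34853 - 1549) = (20286 - 21007)*33304 = -721*33304 = -24012184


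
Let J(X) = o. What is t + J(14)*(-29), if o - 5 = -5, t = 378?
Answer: 378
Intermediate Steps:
o = 0 (o = 5 - 5 = 0)
J(X) = 0
t + J(14)*(-29) = 378 + 0*(-29) = 378 + 0 = 378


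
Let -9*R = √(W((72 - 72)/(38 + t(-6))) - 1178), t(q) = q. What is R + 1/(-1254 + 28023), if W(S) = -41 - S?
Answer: 1/26769 - I*√1219/9 ≈ 3.7357e-5 - 3.8794*I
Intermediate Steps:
R = -I*√1219/9 (R = -√((-41 - (72 - 72)/(38 - 6)) - 1178)/9 = -√((-41 - 0/32) - 1178)/9 = -√((-41 - 1*0) - 1178)/9 = -√((-41 + 0) - 1178)/9 = -√(-41 - 1178)/9 = -I*√1219/9 ≈ -3.8794*I)
R + 1/(-1254 + 28023) = -I*√1219/9 + 1/(-1254 + 28023) = -I*√1219/9 + 1/26769 = 1/26769 - I*√1219/9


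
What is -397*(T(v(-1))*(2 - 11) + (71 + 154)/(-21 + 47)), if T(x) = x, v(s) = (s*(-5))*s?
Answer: -553815/26 ≈ -21301.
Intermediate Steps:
v(s) = -5*s**2 (v(s) = (-5*s)*s = -5*s**2)
-397*(T(v(-1))*(2 - 11) + (71 + 154)/(-21 + 47)) = -397*((-5*(-1)**2)*(2 - 11) + (71 + 154)/(-21 + 47)) = -397*(-5*1*(-9) + 225/26) = -397*(-5*(-9) + 225*(1/26)) = -397*(45 + 225/26) = -397*1395/26 = -553815/26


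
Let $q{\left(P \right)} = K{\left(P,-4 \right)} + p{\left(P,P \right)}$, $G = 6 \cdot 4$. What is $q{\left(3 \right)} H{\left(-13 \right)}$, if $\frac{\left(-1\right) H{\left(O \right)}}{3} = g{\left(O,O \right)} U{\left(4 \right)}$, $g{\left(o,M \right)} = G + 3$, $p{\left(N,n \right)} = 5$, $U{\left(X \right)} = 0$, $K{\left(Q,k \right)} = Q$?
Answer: $0$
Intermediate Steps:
$G = 24$
$g{\left(o,M \right)} = 27$ ($g{\left(o,M \right)} = 24 + 3 = 27$)
$q{\left(P \right)} = 5 + P$ ($q{\left(P \right)} = P + 5 = 5 + P$)
$H{\left(O \right)} = 0$ ($H{\left(O \right)} = - 3 \cdot 27 \cdot 0 = \left(-3\right) 0 = 0$)
$q{\left(3 \right)} H{\left(-13 \right)} = \left(5 + 3\right) 0 = 8 \cdot 0 = 0$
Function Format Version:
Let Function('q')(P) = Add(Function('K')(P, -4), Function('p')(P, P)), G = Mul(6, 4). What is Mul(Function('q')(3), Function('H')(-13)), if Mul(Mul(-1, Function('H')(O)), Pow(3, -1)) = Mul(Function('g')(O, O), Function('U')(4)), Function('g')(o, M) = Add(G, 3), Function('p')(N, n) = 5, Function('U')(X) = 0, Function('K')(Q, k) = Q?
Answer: 0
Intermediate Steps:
G = 24
Function('g')(o, M) = 27 (Function('g')(o, M) = Add(24, 3) = 27)
Function('q')(P) = Add(5, P) (Function('q')(P) = Add(P, 5) = Add(5, P))
Function('H')(O) = 0 (Function('H')(O) = Mul(-3, Mul(27, 0)) = Mul(-3, 0) = 0)
Mul(Function('q')(3), Function('H')(-13)) = Mul(Add(5, 3), 0) = Mul(8, 0) = 0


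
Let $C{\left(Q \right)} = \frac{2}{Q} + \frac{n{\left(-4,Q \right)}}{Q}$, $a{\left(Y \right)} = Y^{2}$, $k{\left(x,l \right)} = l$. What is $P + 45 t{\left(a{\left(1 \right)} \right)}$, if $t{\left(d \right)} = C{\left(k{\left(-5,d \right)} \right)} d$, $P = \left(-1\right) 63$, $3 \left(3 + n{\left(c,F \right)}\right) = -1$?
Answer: $-123$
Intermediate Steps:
$n{\left(c,F \right)} = - \frac{10}{3}$ ($n{\left(c,F \right)} = -3 + \frac{1}{3} \left(-1\right) = -3 - \frac{1}{3} = - \frac{10}{3}$)
$P = -63$
$C{\left(Q \right)} = - \frac{4}{3 Q}$ ($C{\left(Q \right)} = \frac{2}{Q} - \frac{10}{3 Q} = - \frac{4}{3 Q}$)
$t{\left(d \right)} = - \frac{4}{3}$ ($t{\left(d \right)} = - \frac{4}{3 d} d = - \frac{4}{3}$)
$P + 45 t{\left(a{\left(1 \right)} \right)} = -63 + 45 \left(- \frac{4}{3}\right) = -63 - 60 = -123$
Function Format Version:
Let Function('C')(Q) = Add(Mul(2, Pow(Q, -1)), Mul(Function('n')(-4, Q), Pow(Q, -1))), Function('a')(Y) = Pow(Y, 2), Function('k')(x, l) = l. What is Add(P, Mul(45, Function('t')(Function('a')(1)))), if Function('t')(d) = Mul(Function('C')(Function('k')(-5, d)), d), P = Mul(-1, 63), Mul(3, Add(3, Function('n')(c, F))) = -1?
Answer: -123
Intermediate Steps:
Function('n')(c, F) = Rational(-10, 3) (Function('n')(c, F) = Add(-3, Mul(Rational(1, 3), -1)) = Add(-3, Rational(-1, 3)) = Rational(-10, 3))
P = -63
Function('C')(Q) = Mul(Rational(-4, 3), Pow(Q, -1)) (Function('C')(Q) = Add(Mul(2, Pow(Q, -1)), Mul(Rational(-10, 3), Pow(Q, -1))) = Mul(Rational(-4, 3), Pow(Q, -1)))
Function('t')(d) = Rational(-4, 3) (Function('t')(d) = Mul(Mul(Rational(-4, 3), Pow(d, -1)), d) = Rational(-4, 3))
Add(P, Mul(45, Function('t')(Function('a')(1)))) = Add(-63, Mul(45, Rational(-4, 3))) = Add(-63, -60) = -123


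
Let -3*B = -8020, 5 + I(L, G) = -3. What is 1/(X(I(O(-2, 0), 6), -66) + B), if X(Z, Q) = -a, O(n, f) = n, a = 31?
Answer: 3/7927 ≈ 0.00037845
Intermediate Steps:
I(L, G) = -8 (I(L, G) = -5 - 3 = -8)
B = 8020/3 (B = -⅓*(-8020) = 8020/3 ≈ 2673.3)
X(Z, Q) = -31 (X(Z, Q) = -1*31 = -31)
1/(X(I(O(-2, 0), 6), -66) + B) = 1/(-31 + 8020/3) = 1/(7927/3) = 3/7927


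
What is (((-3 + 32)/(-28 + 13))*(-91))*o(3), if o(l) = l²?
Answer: 7917/5 ≈ 1583.4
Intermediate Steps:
(((-3 + 32)/(-28 + 13))*(-91))*o(3) = (((-3 + 32)/(-28 + 13))*(-91))*3² = ((29/(-15))*(-91))*9 = ((29*(-1/15))*(-91))*9 = -29/15*(-91)*9 = (2639/15)*9 = 7917/5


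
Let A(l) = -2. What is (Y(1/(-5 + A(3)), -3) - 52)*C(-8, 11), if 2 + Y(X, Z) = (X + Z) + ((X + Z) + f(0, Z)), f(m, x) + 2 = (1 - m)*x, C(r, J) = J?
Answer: -5027/7 ≈ -718.14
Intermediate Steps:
f(m, x) = -2 + x*(1 - m) (f(m, x) = -2 + (1 - m)*x = -2 + x*(1 - m))
Y(X, Z) = -4 + 2*X + 3*Z (Y(X, Z) = -2 + ((X + Z) + ((X + Z) + (-2 + Z - 1*0*Z))) = -2 + ((X + Z) + ((X + Z) + (-2 + Z + 0))) = -2 + ((X + Z) + ((X + Z) + (-2 + Z))) = -2 + ((X + Z) + (-2 + X + 2*Z)) = -2 + (-2 + 2*X + 3*Z) = -4 + 2*X + 3*Z)
(Y(1/(-5 + A(3)), -3) - 52)*C(-8, 11) = ((-4 + 2/(-5 - 2) + 3*(-3)) - 52)*11 = ((-4 + 2/(-7) - 9) - 52)*11 = ((-4 + 2*(-⅐) - 9) - 52)*11 = ((-4 - 2/7 - 9) - 52)*11 = (-93/7 - 52)*11 = -457/7*11 = -5027/7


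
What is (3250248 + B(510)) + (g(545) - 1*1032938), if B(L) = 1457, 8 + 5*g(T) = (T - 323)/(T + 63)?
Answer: 3372523519/1520 ≈ 2.2188e+6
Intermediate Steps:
g(T) = -8/5 + (-323 + T)/(5*(63 + T)) (g(T) = -8/5 + ((T - 323)/(T + 63))/5 = -8/5 + ((-323 + T)/(63 + T))/5 = -8/5 + (-323 + T)/(5*(63 + T)))
(3250248 + B(510)) + (g(545) - 1*1032938) = (3250248 + 1457) + ((-827 - 7*545)/(5*(63 + 545)) - 1*1032938) = 3251705 + ((1/5)*(-827 - 3815)/608 - 1032938) = 3251705 + ((1/5)*(1/608)*(-4642) - 1032938) = 3251705 + (-2321/1520 - 1032938) = 3251705 - 1570068081/1520 = 3372523519/1520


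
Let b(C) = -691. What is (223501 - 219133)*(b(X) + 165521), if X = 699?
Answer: 719977440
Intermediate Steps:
(223501 - 219133)*(b(X) + 165521) = (223501 - 219133)*(-691 + 165521) = 4368*164830 = 719977440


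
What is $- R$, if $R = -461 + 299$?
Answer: $162$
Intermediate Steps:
$R = -162$
$- R = \left(-1\right) \left(-162\right) = 162$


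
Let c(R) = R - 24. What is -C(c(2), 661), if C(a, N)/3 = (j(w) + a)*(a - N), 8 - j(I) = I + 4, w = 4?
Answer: -45078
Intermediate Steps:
j(I) = 4 - I (j(I) = 8 - (I + 4) = 8 - (4 + I) = 8 + (-4 - I) = 4 - I)
c(R) = -24 + R
C(a, N) = 3*a*(a - N) (C(a, N) = 3*(((4 - 1*4) + a)*(a - N)) = 3*(((4 - 4) + a)*(a - N)) = 3*((0 + a)*(a - N)) = 3*(a*(a - N)) = 3*a*(a - N))
-C(c(2), 661) = -3*(-24 + 2)*((-24 + 2) - 1*661) = -3*(-22)*(-22 - 661) = -3*(-22)*(-683) = -1*45078 = -45078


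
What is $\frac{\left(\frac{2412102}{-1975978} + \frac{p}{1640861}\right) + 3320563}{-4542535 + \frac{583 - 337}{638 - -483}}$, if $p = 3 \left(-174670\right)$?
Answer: $- \frac{6034496471359589895146}{8255203354917252209681} \approx -0.73099$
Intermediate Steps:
$p = -524010$
$\frac{\left(\frac{2412102}{-1975978} + \frac{p}{1640861}\right) + 3320563}{-4542535 + \frac{583 - 337}{638 - -483}} = \frac{\left(\frac{2412102}{-1975978} - \frac{524010}{1640861}\right) + 3320563}{-4542535 + \frac{583 - 337}{638 - -483}} = \frac{\left(2412102 \left(- \frac{1}{1975978}\right) - \frac{524010}{1640861}\right) + 3320563}{-4542535 + \frac{1}{638 + 483} \cdot 246} = \frac{\left(- \frac{1206051}{987989} - \frac{524010}{1640861}\right) + 3320563}{-4542535 + \frac{1}{1121} \cdot 246} = \frac{- \frac{2496678165801}{1621152618529} + 3320563}{-4542535 + \frac{1}{1121} \cdot 246} = \frac{5383136905762346026}{1621152618529 \left(-4542535 + \frac{246}{1121}\right)} = \frac{5383136905762346026}{1621152618529 \left(- \frac{5092181489}{1121}\right)} = \frac{5383136905762346026}{1621152618529} \left(- \frac{1121}{5092181489}\right) = - \frac{6034496471359589895146}{8255203354917252209681}$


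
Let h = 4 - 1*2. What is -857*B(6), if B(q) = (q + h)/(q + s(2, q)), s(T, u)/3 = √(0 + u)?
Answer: 6856/3 - 3428*√6/3 ≈ -513.62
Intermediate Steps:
s(T, u) = 3*√u (s(T, u) = 3*√(0 + u) = 3*√u)
h = 2 (h = 4 - 2 = 2)
B(q) = (2 + q)/(q + 3*√q) (B(q) = (q + 2)/(q + 3*√q) = (2 + q)/(q + 3*√q))
-857*B(6) = -857*(2 + 6)/(6 + 3*√6) = -857*8/(6 + 3*√6) = -6856/(6 + 3*√6)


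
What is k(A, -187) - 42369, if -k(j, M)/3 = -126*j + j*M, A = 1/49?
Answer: -2075142/49 ≈ -42350.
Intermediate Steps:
A = 1/49 ≈ 0.020408
k(j, M) = 378*j - 3*M*j (k(j, M) = -3*(-126*j + j*M) = -3*(-126*j + M*j) = 378*j - 3*M*j)
k(A, -187) - 42369 = 3*(1/49)*(126 - 1*(-187)) - 42369 = 3*(1/49)*(126 + 187) - 42369 = 3*(1/49)*313 - 42369 = 939/49 - 42369 = -2075142/49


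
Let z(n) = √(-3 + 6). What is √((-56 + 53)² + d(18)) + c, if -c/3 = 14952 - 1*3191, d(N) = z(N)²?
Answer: -35283 + 2*√3 ≈ -35280.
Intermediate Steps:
z(n) = √3
d(N) = 3 (d(N) = (√3)² = 3)
c = -35283 (c = -3*(14952 - 1*3191) = -3*(14952 - 3191) = -3*11761 = -35283)
√((-56 + 53)² + d(18)) + c = √((-56 + 53)² + 3) - 35283 = √((-3)² + 3) - 35283 = √(9 + 3) - 35283 = √12 - 35283 = 2*√3 - 35283 = -35283 + 2*√3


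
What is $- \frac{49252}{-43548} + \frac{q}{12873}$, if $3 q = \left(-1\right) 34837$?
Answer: $\frac{32081776}{140148351} \approx 0.22891$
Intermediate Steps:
$q = - \frac{34837}{3}$ ($q = \frac{\left(-1\right) 34837}{3} = \frac{1}{3} \left(-34837\right) = - \frac{34837}{3} \approx -11612.0$)
$- \frac{49252}{-43548} + \frac{q}{12873} = - \frac{49252}{-43548} - \frac{34837}{3 \cdot 12873} = \left(-49252\right) \left(- \frac{1}{43548}\right) - \frac{34837}{38619} = \frac{12313}{10887} - \frac{34837}{38619} = \frac{32081776}{140148351}$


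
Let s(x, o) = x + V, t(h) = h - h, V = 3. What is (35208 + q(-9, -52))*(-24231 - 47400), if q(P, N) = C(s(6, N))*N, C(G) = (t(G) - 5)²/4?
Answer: -2498704173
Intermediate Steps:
t(h) = 0
s(x, o) = 3 + x (s(x, o) = x + 3 = 3 + x)
C(G) = 25/4 (C(G) = (0 - 5)²/4 = (-5)²*(¼) = 25*(¼) = 25/4)
q(P, N) = 25*N/4
(35208 + q(-9, -52))*(-24231 - 47400) = (35208 + (25/4)*(-52))*(-24231 - 47400) = (35208 - 325)*(-71631) = 34883*(-71631) = -2498704173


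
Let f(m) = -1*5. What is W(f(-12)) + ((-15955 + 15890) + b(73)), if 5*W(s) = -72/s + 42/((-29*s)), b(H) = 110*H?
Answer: 1155351/145 ≈ 7967.9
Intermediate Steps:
f(m) = -5
W(s) = -426/(29*s) (W(s) = (-72/s + 42/((-29*s)))/5 = (-72/s + 42*(-1/(29*s)))/5 = (-72/s - 42/(29*s))/5 = (-2130/(29*s))/5 = -426/(29*s))
W(f(-12)) + ((-15955 + 15890) + b(73)) = -426/29/(-5) + ((-15955 + 15890) + 110*73) = -426/29*(-⅕) + (-65 + 8030) = 426/145 + 7965 = 1155351/145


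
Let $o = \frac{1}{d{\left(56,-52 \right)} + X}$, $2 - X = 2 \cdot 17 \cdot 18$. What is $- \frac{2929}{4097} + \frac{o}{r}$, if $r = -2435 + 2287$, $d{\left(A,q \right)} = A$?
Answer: $- \frac{240150471}{335921224} \approx -0.7149$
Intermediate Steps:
$X = -610$ ($X = 2 - 2 \cdot 17 \cdot 18 = 2 - 34 \cdot 18 = 2 - 612 = -610$)
$o = - \frac{1}{554}$ ($o = \frac{1}{56 - 610} = \frac{1}{-554} = - \frac{1}{554} \approx -0.0018051$)
$r = -148$
$- \frac{2929}{4097} + \frac{o}{r} = - \frac{2929}{4097} - \frac{1}{554 \left(-148\right)} = \left(-2929\right) \frac{1}{4097} - - \frac{1}{81992} = - \frac{2929}{4097} + \frac{1}{81992} = - \frac{240150471}{335921224}$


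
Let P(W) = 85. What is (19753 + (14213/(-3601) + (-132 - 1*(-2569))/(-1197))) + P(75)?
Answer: 85483867088/4310397 ≈ 19832.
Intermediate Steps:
(19753 + (14213/(-3601) + (-132 - 1*(-2569))/(-1197))) + P(75) = (19753 + (14213/(-3601) + (-132 - 1*(-2569))/(-1197))) + 85 = (19753 + (14213*(-1/3601) + (-132 + 2569)*(-1/1197))) + 85 = (19753 + (-14213/3601 + 2437*(-1/1197))) + 85 = (19753 + (-14213/3601 - 2437/1197)) + 85 = (19753 - 25788598/4310397) + 85 = 85117483343/4310397 + 85 = 85483867088/4310397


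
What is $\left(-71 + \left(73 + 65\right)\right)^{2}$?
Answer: $4489$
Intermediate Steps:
$\left(-71 + \left(73 + 65\right)\right)^{2} = \left(-71 + 138\right)^{2} = 67^{2} = 4489$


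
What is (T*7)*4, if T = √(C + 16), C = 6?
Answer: 28*√22 ≈ 131.33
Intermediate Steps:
T = √22 (T = √(6 + 16) = √22 ≈ 4.6904)
(T*7)*4 = (√22*7)*4 = (7*√22)*4 = 28*√22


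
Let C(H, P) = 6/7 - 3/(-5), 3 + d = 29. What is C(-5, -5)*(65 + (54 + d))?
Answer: 1479/7 ≈ 211.29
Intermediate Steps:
d = 26 (d = -3 + 29 = 26)
C(H, P) = 51/35 (C(H, P) = 6*(⅐) - 3*(-⅕) = 6/7 + ⅗ = 51/35)
C(-5, -5)*(65 + (54 + d)) = 51*(65 + (54 + 26))/35 = 51*(65 + 80)/35 = (51/35)*145 = 1479/7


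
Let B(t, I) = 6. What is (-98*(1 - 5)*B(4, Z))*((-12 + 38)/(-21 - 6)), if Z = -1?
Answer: -20384/9 ≈ -2264.9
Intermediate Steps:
(-98*(1 - 5)*B(4, Z))*((-12 + 38)/(-21 - 6)) = (-98*(1 - 5)*6)*((-12 + 38)/(-21 - 6)) = (-(-392)*6)*(26/(-27)) = (-98*(-24))*(26*(-1/27)) = 2352*(-26/27) = -20384/9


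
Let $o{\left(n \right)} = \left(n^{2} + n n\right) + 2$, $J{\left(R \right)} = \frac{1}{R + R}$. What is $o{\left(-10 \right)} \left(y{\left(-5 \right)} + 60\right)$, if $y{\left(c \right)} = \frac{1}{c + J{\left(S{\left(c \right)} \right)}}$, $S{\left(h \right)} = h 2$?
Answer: $12080$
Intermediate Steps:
$S{\left(h \right)} = 2 h$
$J{\left(R \right)} = \frac{1}{2 R}$
$o{\left(n \right)} = 2 + 2 n^{2}$ ($o{\left(n \right)} = \left(n^{2} + n^{2}\right) + 2 = 2 n^{2} + 2 = 2 + 2 n^{2}$)
$y{\left(c \right)} = \frac{1}{c + \frac{1}{4 c}}$ ($y{\left(c \right)} = \frac{1}{c + \frac{1}{2 \cdot 2 c}} = \frac{1}{c + \frac{\frac{1}{2} \frac{1}{c}}{2}} = \frac{1}{c + \frac{1}{4 c}}$)
$o{\left(-10 \right)} \left(y{\left(-5 \right)} + 60\right) = \left(2 + 2 \left(-10\right)^{2}\right) \left(4 \left(-5\right) \frac{1}{1 + 4 \left(-5\right)^{2}} + 60\right) = \left(2 + 2 \cdot 100\right) \left(4 \left(-5\right) \frac{1}{1 + 4 \cdot 25} + 60\right) = \left(2 + 200\right) \left(4 \left(-5\right) \frac{1}{1 + 100} + 60\right) = 202 \left(4 \left(-5\right) \frac{1}{101} + 60\right) = 202 \left(- \frac{20}{101} + 60\right) = 202 \cdot \frac{6040}{101} = 12080$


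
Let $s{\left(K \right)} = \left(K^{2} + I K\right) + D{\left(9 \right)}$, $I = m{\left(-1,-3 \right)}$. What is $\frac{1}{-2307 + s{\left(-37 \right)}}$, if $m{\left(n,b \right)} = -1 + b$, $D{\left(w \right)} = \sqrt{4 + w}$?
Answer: $- \frac{790}{624087} - \frac{\sqrt{13}}{624087} \approx -0.0012716$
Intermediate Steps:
$I = -4$ ($I = -1 - 3 = -4$)
$s{\left(K \right)} = \sqrt{13} + K^{2} - 4 K$ ($s{\left(K \right)} = \left(K^{2} - 4 K\right) + \sqrt{4 + 9} = \left(K^{2} - 4 K\right) + \sqrt{13} = \sqrt{13} + K^{2} - 4 K$)
$\frac{1}{-2307 + s{\left(-37 \right)}} = \frac{1}{-2307 + \left(\sqrt{13} + \left(-37\right)^{2} - -148\right)} = \frac{1}{-2307 + \left(\sqrt{13} + 1369 + 148\right)} = \frac{1}{-2307 + \left(1517 + \sqrt{13}\right)} = \frac{1}{-790 + \sqrt{13}}$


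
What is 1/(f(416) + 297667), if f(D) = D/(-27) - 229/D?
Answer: 11232/3343216505 ≈ 3.3596e-6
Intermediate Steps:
f(D) = -229/D - D/27 (f(D) = D*(-1/27) - 229/D = -D/27 - 229/D = -229/D - D/27)
1/(f(416) + 297667) = 1/((-229/416 - 1/27*416) + 297667) = 1/((-229*1/416 - 416/27) + 297667) = 1/((-229/416 - 416/27) + 297667) = 1/(-179239/11232 + 297667) = 1/(3343216505/11232) = 11232/3343216505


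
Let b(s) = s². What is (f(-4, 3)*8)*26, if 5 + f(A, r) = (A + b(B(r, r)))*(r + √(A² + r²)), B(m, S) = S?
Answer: 7280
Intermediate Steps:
f(A, r) = -5 + (A + r²)*(r + √(A² + r²))
(f(-4, 3)*8)*26 = ((-5 + 3³ - 4*3 - 4*√((-4)² + 3²) + 3²*√((-4)² + 3²))*8)*26 = ((-5 + 27 - 12 - 4*√(16 + 9) + 9*√(16 + 9))*8)*26 = ((-5 + 27 - 12 - 4*√25 + 9*√25)*8)*26 = ((-5 + 27 - 12 - 4*5 + 9*5)*8)*26 = ((-5 + 27 - 12 - 20 + 45)*8)*26 = (35*8)*26 = 280*26 = 7280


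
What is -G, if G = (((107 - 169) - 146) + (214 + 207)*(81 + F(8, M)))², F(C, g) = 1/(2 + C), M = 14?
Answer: -115159101201/100 ≈ -1.1516e+9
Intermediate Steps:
G = 115159101201/100 (G = (((107 - 169) - 146) + (214 + 207)*(81 + 1/(2 + 8)))² = ((-62 - 146) + 421*(81 + 1/10))² = (-208 + 421*(81 + ⅒))² = (-208 + 421*(811/10))² = (-208 + 341431/10)² = (339351/10)² = 115159101201/100 ≈ 1.1516e+9)
-G = -1*115159101201/100 = -115159101201/100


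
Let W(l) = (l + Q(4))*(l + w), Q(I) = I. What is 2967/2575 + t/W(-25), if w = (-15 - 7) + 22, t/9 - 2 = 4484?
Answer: 1406943/18025 ≈ 78.055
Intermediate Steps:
t = 40374 (t = 18 + 9*4484 = 18 + 40356 = 40374)
w = 0 (w = -22 + 22 = 0)
W(l) = l*(4 + l) (W(l) = (l + 4)*(l + 0) = (4 + l)*l = l*(4 + l))
2967/2575 + t/W(-25) = 2967/2575 + 40374/((-25*(4 - 25))) = 2967*(1/2575) + 40374/((-25*(-21))) = 2967/2575 + 40374/525 = 2967/2575 + 40374*(1/525) = 2967/2575 + 13458/175 = 1406943/18025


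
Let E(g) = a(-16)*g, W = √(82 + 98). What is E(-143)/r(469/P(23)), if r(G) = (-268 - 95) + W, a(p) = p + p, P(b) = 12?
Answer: -553696/43863 - 9152*√5/43863 ≈ -13.090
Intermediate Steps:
W = 6*√5 (W = √180 = 6*√5 ≈ 13.416)
a(p) = 2*p
E(g) = -32*g (E(g) = (2*(-16))*g = -32*g)
r(G) = -363 + 6*√5 (r(G) = (-268 - 95) + 6*√5 = -363 + 6*√5)
E(-143)/r(469/P(23)) = (-32*(-143))/(-363 + 6*√5) = 4576/(-363 + 6*√5)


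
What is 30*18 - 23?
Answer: 517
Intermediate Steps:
30*18 - 23 = 540 - 23 = 517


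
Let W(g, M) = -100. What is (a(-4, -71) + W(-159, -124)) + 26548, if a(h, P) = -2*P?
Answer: 26590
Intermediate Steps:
(a(-4, -71) + W(-159, -124)) + 26548 = (-2*(-71) - 100) + 26548 = (142 - 100) + 26548 = 42 + 26548 = 26590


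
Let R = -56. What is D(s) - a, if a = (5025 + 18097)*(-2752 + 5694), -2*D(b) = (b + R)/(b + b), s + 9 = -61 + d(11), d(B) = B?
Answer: -16053882179/236 ≈ -6.8025e+7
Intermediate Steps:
s = -59 (s = -9 + (-61 + 11) = -9 - 50 = -59)
D(b) = -(-56 + b)/(4*b) (D(b) = -(b - 56)/(2*(b + b)) = -(-56 + b)/(2*(2*b)) = -(-56 + b)*1/(2*b)/2 = -(-56 + b)/(4*b))
a = 68024924 (a = 23122*2942 = 68024924)
D(s) - a = (1/4)*(56 - 1*(-59))/(-59) - 1*68024924 = (1/4)*(-1/59)*(56 + 59) - 68024924 = (1/4)*(-1/59)*115 - 68024924 = -115/236 - 68024924 = -16053882179/236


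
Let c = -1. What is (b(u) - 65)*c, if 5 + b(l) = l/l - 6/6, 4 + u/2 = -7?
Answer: 70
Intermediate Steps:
u = -22 (u = -8 + 2*(-7) = -8 - 14 = -22)
b(l) = -5 (b(l) = -5 + (l/l - 6/6) = -5 + (1 - 6*⅙) = -5 + (1 - 1) = -5 + 0 = -5)
(b(u) - 65)*c = (-5 - 65)*(-1) = -70*(-1) = 70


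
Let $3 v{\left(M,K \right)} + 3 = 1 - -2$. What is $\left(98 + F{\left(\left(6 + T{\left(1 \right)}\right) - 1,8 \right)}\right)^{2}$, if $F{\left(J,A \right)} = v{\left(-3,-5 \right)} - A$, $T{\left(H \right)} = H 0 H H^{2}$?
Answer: $8100$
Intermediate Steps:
$v{\left(M,K \right)} = 0$ ($v{\left(M,K \right)} = -1 + \frac{1 - -2}{3} = -1 + \frac{1 + 2}{3} = -1 + \frac{1}{3} \cdot 3 = -1 + 1 = 0$)
$T{\left(H \right)} = 0$ ($T{\left(H \right)} = 0 H H^{2} = 0 H^{2} = 0$)
$F{\left(J,A \right)} = - A$ ($F{\left(J,A \right)} = 0 - A = - A$)
$\left(98 + F{\left(\left(6 + T{\left(1 \right)}\right) - 1,8 \right)}\right)^{2} = \left(98 - 8\right)^{2} = 90^{2} = 8100$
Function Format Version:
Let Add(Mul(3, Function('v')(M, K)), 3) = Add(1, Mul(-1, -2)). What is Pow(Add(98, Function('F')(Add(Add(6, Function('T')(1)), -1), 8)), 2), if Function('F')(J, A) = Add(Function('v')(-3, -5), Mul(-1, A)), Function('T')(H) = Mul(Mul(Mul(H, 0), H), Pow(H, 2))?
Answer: 8100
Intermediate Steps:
Function('v')(M, K) = 0 (Function('v')(M, K) = Add(-1, Mul(Rational(1, 3), Add(1, Mul(-1, -2)))) = Add(-1, Mul(Rational(1, 3), Add(1, 2))) = Add(-1, Mul(Rational(1, 3), 3)) = Add(-1, 1) = 0)
Function('T')(H) = 0 (Function('T')(H) = Mul(Mul(0, H), Pow(H, 2)) = Mul(0, Pow(H, 2)) = 0)
Function('F')(J, A) = Mul(-1, A) (Function('F')(J, A) = Add(0, Mul(-1, A)) = Mul(-1, A))
Pow(Add(98, Function('F')(Add(Add(6, Function('T')(1)), -1), 8)), 2) = Pow(Add(98, Mul(-1, 8)), 2) = Pow(Add(98, -8), 2) = Pow(90, 2) = 8100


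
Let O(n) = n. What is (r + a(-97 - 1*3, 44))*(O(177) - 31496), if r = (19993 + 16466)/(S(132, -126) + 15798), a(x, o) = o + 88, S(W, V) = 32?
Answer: -66584789061/15830 ≈ -4.2062e+6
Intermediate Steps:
a(x, o) = 88 + o
r = 36459/15830 (r = (19993 + 16466)/(32 + 15798) = 36459/15830 ≈ 2.3032)
(r + a(-97 - 1*3, 44))*(O(177) - 31496) = (36459/15830 + (88 + 44))*(177 - 31496) = (36459/15830 + 132)*(-31319) = (2126019/15830)*(-31319) = -66584789061/15830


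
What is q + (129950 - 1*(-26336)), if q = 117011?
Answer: 273297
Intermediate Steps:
q + (129950 - 1*(-26336)) = 117011 + (129950 - 1*(-26336)) = 117011 + (129950 + 26336) = 117011 + 156286 = 273297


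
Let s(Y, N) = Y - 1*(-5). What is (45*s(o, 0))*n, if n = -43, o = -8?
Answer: 5805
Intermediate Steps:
s(Y, N) = 5 + Y (s(Y, N) = Y + 5 = 5 + Y)
(45*s(o, 0))*n = (45*(5 - 8))*(-43) = (45*(-3))*(-43) = -135*(-43) = 5805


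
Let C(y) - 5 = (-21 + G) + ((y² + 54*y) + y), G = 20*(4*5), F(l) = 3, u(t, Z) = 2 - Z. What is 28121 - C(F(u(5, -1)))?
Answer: 27563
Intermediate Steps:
G = 400 (G = 20*20 = 400)
C(y) = 384 + y² + 55*y (C(y) = 5 + ((-21 + 400) + ((y² + 54*y) + y)) = 5 + (379 + (y² + 55*y)) = 5 + (379 + y² + 55*y) = 384 + y² + 55*y)
28121 - C(F(u(5, -1))) = 28121 - (384 + 3² + 55*3) = 28121 - (384 + 9 + 165) = 28121 - 1*558 = 28121 - 558 = 27563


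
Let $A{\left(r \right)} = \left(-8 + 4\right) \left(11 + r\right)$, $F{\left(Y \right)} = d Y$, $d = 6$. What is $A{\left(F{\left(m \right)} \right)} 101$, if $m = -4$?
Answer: $5252$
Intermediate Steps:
$F{\left(Y \right)} = 6 Y$
$A{\left(r \right)} = -44 - 4 r$ ($A{\left(r \right)} = - 4 \left(11 + r\right) = -44 - 4 r$)
$A{\left(F{\left(m \right)} \right)} 101 = \left(-44 - 4 \cdot 6 \left(-4\right)\right) 101 = \left(-44 - -96\right) 101 = \left(-44 + 96\right) 101 = 52 \cdot 101 = 5252$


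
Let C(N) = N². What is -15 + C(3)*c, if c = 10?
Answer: 75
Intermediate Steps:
-15 + C(3)*c = -15 + 3²*10 = -15 + 9*10 = -15 + 90 = 75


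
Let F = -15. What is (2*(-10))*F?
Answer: 300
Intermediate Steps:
(2*(-10))*F = (2*(-10))*(-15) = -20*(-15) = 300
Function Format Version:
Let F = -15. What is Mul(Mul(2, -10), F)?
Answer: 300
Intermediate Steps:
Mul(Mul(2, -10), F) = Mul(Mul(2, -10), -15) = Mul(-20, -15) = 300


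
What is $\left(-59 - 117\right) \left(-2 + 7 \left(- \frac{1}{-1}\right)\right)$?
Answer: $-880$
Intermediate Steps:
$\left(-59 - 117\right) \left(-2 + 7 \left(- \frac{1}{-1}\right)\right) = - 176 \left(-2 + 7 \left(\left(-1\right) \left(-1\right)\right)\right) = - 176 \left(-2 + 7 \cdot 1\right) = - 176 \left(-2 + 7\right) = \left(-176\right) 5 = -880$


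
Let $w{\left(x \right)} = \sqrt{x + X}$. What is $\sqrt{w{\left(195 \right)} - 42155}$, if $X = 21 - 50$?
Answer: $\sqrt{-42155 + \sqrt{166}} \approx 205.29 i$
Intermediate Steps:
$X = -29$ ($X = 21 - 50 = -29$)
$w{\left(x \right)} = \sqrt{-29 + x}$ ($w{\left(x \right)} = \sqrt{x - 29} = \sqrt{-29 + x}$)
$\sqrt{w{\left(195 \right)} - 42155} = \sqrt{\sqrt{-29 + 195} - 42155} = \sqrt{\sqrt{166} - 42155} = \sqrt{-42155 + \sqrt{166}}$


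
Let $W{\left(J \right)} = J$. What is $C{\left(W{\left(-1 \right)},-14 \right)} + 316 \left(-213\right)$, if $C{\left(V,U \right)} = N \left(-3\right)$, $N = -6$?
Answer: $-67290$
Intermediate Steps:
$C{\left(V,U \right)} = 18$ ($C{\left(V,U \right)} = \left(-6\right) \left(-3\right) = 18$)
$C{\left(W{\left(-1 \right)},-14 \right)} + 316 \left(-213\right) = 18 + 316 \left(-213\right) = 18 - 67308 = -67290$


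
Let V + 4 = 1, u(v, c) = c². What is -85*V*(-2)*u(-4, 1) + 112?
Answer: -398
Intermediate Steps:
V = -3 (V = -4 + 1 = -3)
-85*V*(-2)*u(-4, 1) + 112 = -85*(-3*(-2))*1² + 112 = -510 + 112 = -398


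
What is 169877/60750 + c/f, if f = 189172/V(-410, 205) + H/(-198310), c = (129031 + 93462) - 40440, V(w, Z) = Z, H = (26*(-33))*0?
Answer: 1149689260297/5746099500 ≈ 200.08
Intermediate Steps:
H = 0 (H = -858*0 = 0)
c = 182053 (c = 222493 - 40440 = 182053)
f = 189172/205 (f = 189172/205 + 0/(-198310) = 189172*(1/205) + 0*(-1/198310) = 189172/205 + 0 = 189172/205 ≈ 922.79)
169877/60750 + c/f = 169877/60750 + 182053/(189172/205) = 169877*(1/60750) + 182053*(205/189172) = 169877/60750 + 37320865/189172 = 1149689260297/5746099500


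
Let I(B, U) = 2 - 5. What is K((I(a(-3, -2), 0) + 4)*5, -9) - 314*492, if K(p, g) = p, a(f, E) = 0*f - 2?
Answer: -154483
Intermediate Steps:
a(f, E) = -2 (a(f, E) = 0 - 2 = -2)
I(B, U) = -3
K((I(a(-3, -2), 0) + 4)*5, -9) - 314*492 = (-3 + 4)*5 - 314*492 = 1*5 - 154488 = 5 - 154488 = -154483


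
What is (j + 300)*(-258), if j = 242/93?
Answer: -2420212/31 ≈ -78071.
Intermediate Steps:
j = 242/93 (j = 242*(1/93) = 242/93 ≈ 2.6021)
(j + 300)*(-258) = (242/93 + 300)*(-258) = (28142/93)*(-258) = -2420212/31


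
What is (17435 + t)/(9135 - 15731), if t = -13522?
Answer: -3913/6596 ≈ -0.59324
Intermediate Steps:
(17435 + t)/(9135 - 15731) = (17435 - 13522)/(9135 - 15731) = 3913/(-6596) = 3913*(-1/6596) = -3913/6596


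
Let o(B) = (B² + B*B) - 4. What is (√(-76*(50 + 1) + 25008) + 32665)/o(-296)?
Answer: 32665/175228 + 3*√587/87614 ≈ 0.18724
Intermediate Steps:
o(B) = -4 + 2*B² (o(B) = (B² + B²) - 4 = 2*B² - 4 = -4 + 2*B²)
(√(-76*(50 + 1) + 25008) + 32665)/o(-296) = (√(-76*(50 + 1) + 25008) + 32665)/(-4 + 2*(-296)²) = (√(-76*51 + 25008) + 32665)/(-4 + 2*87616) = (√(-3876 + 25008) + 32665)/(-4 + 175232) = (√21132 + 32665)/175228 = (6*√587 + 32665)*(1/175228) = (32665 + 6*√587)*(1/175228) = 32665/175228 + 3*√587/87614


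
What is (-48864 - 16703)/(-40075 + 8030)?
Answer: 65567/32045 ≈ 2.0461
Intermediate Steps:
(-48864 - 16703)/(-40075 + 8030) = -65567/(-32045) = -65567*(-1/32045) = 65567/32045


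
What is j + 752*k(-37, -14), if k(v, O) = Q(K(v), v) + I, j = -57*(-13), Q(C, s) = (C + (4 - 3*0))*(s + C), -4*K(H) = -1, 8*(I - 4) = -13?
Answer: -114926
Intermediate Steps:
I = 19/8 (I = 4 + (⅛)*(-13) = 4 - 13/8 = 19/8 ≈ 2.3750)
K(H) = ¼ (K(H) = -¼*(-1) = ¼)
Q(C, s) = (4 + C)*(C + s) (Q(C, s) = (C + (4 + 0))*(C + s) = (C + 4)*(C + s) = (4 + C)*(C + s))
j = 741
k(v, O) = 55/16 + 17*v/4 (k(v, O) = ((¼)² + 4*(¼) + 4*v + v/4) + 19/8 = (1/16 + 1 + 4*v + v/4) + 19/8 = (17/16 + 17*v/4) + 19/8 = 55/16 + 17*v/4)
j + 752*k(-37, -14) = 741 + 752*(55/16 + (17/4)*(-37)) = 741 + 752*(55/16 - 629/4) = 741 + 752*(-2461/16) = 741 - 115667 = -114926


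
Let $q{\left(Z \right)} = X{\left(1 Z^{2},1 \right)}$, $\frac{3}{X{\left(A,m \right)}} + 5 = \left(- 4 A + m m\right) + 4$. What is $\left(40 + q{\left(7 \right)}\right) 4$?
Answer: $\frac{7837}{49} \approx 159.94$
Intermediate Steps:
$X{\left(A,m \right)} = \frac{3}{-1 + m^{2} - 4 A}$ ($X{\left(A,m \right)} = \frac{3}{-5 - \left(-4 + 4 A - m m\right)} = \frac{3}{-5 - \left(-4 - m^{2} + 4 A\right)} = \frac{3}{-5 + \left(4 + m^{2} - 4 A\right)} = \frac{3}{-1 + m^{2} - 4 A}$)
$q{\left(Z \right)} = - \frac{3}{4 Z^{2}}$ ($q{\left(Z \right)} = \frac{3}{-1 + 1^{2} - 4 \cdot 1 Z^{2}} = \frac{3}{-1 + 1 - 4 Z^{2}} = \frac{3}{\left(-4\right) Z^{2}} = 3 \left(- \frac{1}{4 Z^{2}}\right) = - \frac{3}{4 Z^{2}}$)
$\left(40 + q{\left(7 \right)}\right) 4 = \left(40 - \frac{3}{4 \cdot 49}\right) 4 = \left(40 - \frac{3}{196}\right) 4 = \frac{7837}{196} \cdot 4 = \frac{7837}{49}$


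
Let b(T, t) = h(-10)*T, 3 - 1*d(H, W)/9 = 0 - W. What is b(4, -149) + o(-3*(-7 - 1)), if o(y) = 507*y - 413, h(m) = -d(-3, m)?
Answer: 12007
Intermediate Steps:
d(H, W) = 27 + 9*W (d(H, W) = 27 - 9*(0 - W) = 27 - (-9)*W = 27 + 9*W)
h(m) = -27 - 9*m (h(m) = -(27 + 9*m) = -27 - 9*m)
o(y) = -413 + 507*y
b(T, t) = 63*T (b(T, t) = (-27 - 9*(-10))*T = (-27 + 90)*T = 63*T)
b(4, -149) + o(-3*(-7 - 1)) = 63*4 + (-413 + 507*(-3*(-7 - 1))) = 252 + (-413 + 507*(-3*(-8))) = 252 + (-413 + 507*24) = 252 + (-413 + 12168) = 252 + 11755 = 12007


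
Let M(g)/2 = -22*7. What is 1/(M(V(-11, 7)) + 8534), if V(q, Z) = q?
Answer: 1/8226 ≈ 0.00012157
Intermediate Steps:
M(g) = -308 (M(g) = 2*(-22*7) = 2*(-154) = -308)
1/(M(V(-11, 7)) + 8534) = 1/(-308 + 8534) = 1/8226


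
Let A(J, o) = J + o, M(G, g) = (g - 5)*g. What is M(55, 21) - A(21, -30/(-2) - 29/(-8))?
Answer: 2371/8 ≈ 296.38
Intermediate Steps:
M(G, g) = g*(-5 + g) (M(G, g) = (-5 + g)*g = g*(-5 + g))
M(55, 21) - A(21, -30/(-2) - 29/(-8)) = 21*(-5 + 21) - (21 + (-30/(-2) - 29/(-8))) = 21*16 - (21 + (-30*(-½) - 29*(-⅛))) = 336 - (21 + (15 + 29/8)) = 336 - (21 + 149/8) = 336 - 1*317/8 = 336 - 317/8 = 2371/8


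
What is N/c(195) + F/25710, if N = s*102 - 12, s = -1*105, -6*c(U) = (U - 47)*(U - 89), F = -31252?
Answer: 145461793/50417310 ≈ 2.8852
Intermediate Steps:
c(U) = -(-89 + U)*(-47 + U)/6 (c(U) = -(U - 47)*(U - 89)/6 = -(-47 + U)*(-89 + U)/6 = -(-89 + U)*(-47 + U)/6)
s = -105
N = -10722 (N = -105*102 - 12 = -10710 - 12 = -10722)
N/c(195) + F/25710 = -10722/(-4183/6 - ⅙*195² + (68/3)*195) - 31252/25710 = -10722/(-4183/6 - ⅙*38025 + 4420) - 31252*1/25710 = -10722/(-4183/6 - 12675/2 + 4420) - 15626/12855 = -10722/(-7844/3) - 15626/12855 = -10722*(-3/7844) - 15626/12855 = 16083/3922 - 15626/12855 = 145461793/50417310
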